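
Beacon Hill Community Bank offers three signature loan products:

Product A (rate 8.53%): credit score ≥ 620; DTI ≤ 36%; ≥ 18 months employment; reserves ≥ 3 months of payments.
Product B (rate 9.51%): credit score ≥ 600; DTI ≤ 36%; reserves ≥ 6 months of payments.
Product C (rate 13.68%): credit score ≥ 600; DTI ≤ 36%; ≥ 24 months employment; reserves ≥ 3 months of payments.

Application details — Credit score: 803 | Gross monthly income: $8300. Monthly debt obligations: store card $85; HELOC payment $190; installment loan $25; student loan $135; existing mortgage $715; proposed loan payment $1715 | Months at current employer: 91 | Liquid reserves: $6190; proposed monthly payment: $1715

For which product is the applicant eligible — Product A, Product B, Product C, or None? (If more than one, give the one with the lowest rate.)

Product A

Total debts = (85 + 190 + 25 + 135 + 715 + 1,715) = 2,865; DTI = 2,865/8,300 = 34.5%.
Reserves = 6,190/1,715 = 3.6 months.
Product A: score 803 ≥ 620; DTI 34.5% ≤ 36%; employment 91 ≥ 18 mo; reserves 3.6 ≥ 3 mo → qualifies.
Product B: score 803 ≥ 600; DTI 34.5% ≤ 36%; reserves 3.6 < 6 mo → does not qualify.
Product C: score 803 ≥ 600; DTI 34.5% ≤ 36%; employment 91 ≥ 24 mo; reserves 3.6 ≥ 3 mo → qualifies.
Qualifying: Product A, Product C. Lowest rate is 8.53% → Product A.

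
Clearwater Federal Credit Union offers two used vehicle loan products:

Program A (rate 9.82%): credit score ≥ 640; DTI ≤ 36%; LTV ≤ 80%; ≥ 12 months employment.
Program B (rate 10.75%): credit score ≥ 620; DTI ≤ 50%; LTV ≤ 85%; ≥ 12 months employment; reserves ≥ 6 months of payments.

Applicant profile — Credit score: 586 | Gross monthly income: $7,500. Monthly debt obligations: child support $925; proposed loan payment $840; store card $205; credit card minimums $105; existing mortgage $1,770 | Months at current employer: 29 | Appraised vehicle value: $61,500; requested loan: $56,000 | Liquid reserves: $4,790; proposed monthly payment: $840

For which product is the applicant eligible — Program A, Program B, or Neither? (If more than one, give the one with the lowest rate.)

Neither

Total debts = (925 + 840 + 205 + 105 + 1,770) = 3,845; DTI = 3,845/7,500 = 51.3%.
LTV = 56,000/61,500 = 91.1%.
Reserves = 4,790/840 = 5.7 months.
Program A: score 586 < 640; DTI 51.3% > 36%; LTV 91.1% > 80%; employment 29 ≥ 12 mo → does not qualify.
Program B: score 586 < 620; DTI 51.3% > 50%; LTV 91.1% > 85%; employment 29 ≥ 12 mo; reserves 5.7 < 6 mo → does not qualify.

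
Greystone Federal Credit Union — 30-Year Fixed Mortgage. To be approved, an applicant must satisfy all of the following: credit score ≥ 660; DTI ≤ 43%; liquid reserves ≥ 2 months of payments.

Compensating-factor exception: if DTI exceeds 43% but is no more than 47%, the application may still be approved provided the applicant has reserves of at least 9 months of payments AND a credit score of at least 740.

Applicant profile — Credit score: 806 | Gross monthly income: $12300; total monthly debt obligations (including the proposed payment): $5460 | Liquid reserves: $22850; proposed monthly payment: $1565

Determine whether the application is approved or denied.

Approved

Credit score 806 ≥ 660 (meets base)
DTI = 5,460/12,300 = 44.4% > 43% — standard DTI limit exceeded.
Liquid reserves cover 22,850/1,565 = 14.6 months — ≥ 2 required
DTI 44.4% is within the 43%–47% exception band; checking compensating factors.
Reserves 14.6 ≥ 9 months; credit score 806 ≥ 740.
Both compensating conditions met → exception applies.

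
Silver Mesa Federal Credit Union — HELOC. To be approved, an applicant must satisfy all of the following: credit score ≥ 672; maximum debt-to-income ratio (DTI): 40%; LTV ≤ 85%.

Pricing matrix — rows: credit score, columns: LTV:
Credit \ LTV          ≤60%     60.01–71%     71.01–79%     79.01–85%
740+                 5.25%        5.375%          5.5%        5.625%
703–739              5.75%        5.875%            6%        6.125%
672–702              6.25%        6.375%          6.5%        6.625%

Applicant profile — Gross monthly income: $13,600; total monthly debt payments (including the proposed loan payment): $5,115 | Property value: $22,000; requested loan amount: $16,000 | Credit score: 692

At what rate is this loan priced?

Credit score 692 ≥ 672; DTI: 5,115 ÷ 13,600 = 37.6%, within the 40% cap
Loan-to-value = 16,000/22,000 = 72.7% — pass (85% max)
Credit 692 → row 672–702; LTV 72.7% → column 71.01–79%. Grid cell → 6.5%.

6.5%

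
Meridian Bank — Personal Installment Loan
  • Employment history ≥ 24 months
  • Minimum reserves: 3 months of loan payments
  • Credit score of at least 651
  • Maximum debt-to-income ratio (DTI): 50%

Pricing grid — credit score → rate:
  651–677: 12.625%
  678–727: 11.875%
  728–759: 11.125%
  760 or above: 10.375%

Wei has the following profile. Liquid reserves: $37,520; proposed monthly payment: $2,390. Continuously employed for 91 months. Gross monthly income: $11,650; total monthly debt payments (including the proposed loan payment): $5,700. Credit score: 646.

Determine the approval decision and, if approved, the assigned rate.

Denied

Credit score 646 < 651 (below minimum)
DTI: 5,700 ÷ 11,650 = 48.9%, within the 50% cap
Employment 91 ≥ 24 months
Reserves = 37,520/2,390 = 15.7 months ≥ 3
Not all requirements met → denied.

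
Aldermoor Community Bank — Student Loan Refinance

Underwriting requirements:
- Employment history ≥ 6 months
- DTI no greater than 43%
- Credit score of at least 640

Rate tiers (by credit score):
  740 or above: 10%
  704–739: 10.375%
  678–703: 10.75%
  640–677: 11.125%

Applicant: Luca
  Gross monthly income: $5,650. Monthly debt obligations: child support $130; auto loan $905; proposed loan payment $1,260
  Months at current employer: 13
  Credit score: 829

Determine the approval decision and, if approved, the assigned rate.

Approved at 10%

Credit score 829 ≥ 640 (meets minimum)
Employment 13 ≥ 6 months
Total monthly debts = (130 + 905 + 1,260) = 2,295. DTI: 2,295 ÷ 5,650 = 40.6%, within the 43% cap
All requirements met. Score 829 falls in the 740 or above tier → 10%.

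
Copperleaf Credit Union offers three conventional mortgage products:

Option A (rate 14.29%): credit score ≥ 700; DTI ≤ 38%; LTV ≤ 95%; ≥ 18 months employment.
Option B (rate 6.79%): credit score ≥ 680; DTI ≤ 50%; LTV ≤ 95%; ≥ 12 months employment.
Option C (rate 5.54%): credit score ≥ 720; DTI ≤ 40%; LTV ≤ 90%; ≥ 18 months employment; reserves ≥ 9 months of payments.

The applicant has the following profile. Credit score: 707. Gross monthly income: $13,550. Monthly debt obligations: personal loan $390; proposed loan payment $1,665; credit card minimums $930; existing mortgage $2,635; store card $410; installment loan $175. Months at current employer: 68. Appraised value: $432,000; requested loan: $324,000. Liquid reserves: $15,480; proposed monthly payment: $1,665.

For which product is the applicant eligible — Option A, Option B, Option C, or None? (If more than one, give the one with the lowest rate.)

Total debts = (390 + 1,665 + 930 + 2,635 + 410 + 175) = 6,205; DTI = 6,205/13,550 = 45.8%.
LTV = 324,000/432,000 = 75%.
Reserves = 15,480/1,665 = 9.3 months.
Option A: score 707 ≥ 700; DTI 45.8% > 38%; LTV 75% ≤ 95%; employment 68 ≥ 18 mo → does not qualify.
Option B: score 707 ≥ 680; DTI 45.8% ≤ 50%; LTV 75% ≤ 95%; employment 68 ≥ 12 mo → qualifies.
Option C: score 707 < 720; DTI 45.8% > 40%; LTV 75% ≤ 90%; employment 68 ≥ 18 mo; reserves 9.3 ≥ 9 mo → does not qualify.

Option B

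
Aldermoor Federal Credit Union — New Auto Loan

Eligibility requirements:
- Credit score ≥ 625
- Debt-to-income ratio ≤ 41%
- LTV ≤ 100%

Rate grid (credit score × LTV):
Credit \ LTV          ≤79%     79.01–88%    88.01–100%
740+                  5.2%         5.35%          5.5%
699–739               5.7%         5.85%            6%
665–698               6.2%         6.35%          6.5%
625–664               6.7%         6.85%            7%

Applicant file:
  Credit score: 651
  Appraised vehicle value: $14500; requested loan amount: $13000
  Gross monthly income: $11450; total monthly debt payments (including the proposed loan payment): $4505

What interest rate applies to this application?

Credit score 651 ≥ 625; DTI = 4,505/11,450 = 39.3% ≤ 41%
Loan-to-value = 13,000/14,500 = 89.7% — pass (100% max)
Credit 651 → row 625–664; LTV 89.7% → column 88.01–100%. Grid cell → 7%.

7%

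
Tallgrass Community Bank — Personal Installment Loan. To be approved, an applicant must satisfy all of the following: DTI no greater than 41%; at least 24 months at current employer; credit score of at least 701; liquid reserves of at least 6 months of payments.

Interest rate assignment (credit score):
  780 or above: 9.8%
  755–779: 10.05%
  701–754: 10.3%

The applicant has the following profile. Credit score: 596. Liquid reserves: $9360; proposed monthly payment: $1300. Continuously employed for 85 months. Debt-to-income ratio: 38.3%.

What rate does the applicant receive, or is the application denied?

Denied

Credit score 596 < 701 (below minimum)
Reserves = 9,360/1,300 = 7.2 months ≥ 6
Employment 85 ≥ 24 months
Debt-to-income 38.3% vs 41% cap — pass
Not all requirements met → denied.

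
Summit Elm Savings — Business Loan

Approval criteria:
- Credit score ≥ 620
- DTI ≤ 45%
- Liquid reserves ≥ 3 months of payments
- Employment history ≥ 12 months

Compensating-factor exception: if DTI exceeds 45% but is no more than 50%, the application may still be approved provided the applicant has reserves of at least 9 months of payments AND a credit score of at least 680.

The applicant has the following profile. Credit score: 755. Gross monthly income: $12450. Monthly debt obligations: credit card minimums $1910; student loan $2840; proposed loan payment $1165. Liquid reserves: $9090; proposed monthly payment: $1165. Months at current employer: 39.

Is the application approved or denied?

Credit score 755 ≥ 620 (meets base)
Total debts = (1,910 + 2,840 + 1,165) = 5,915. DTI = 5,915/12,450 = 47.5% > 45% — standard DTI limit exceeded.
Liquid reserves cover 9,090/1,165 = 7.8 months — ≥ 3 required
Employment 39 ≥ 12 months
DTI 47.5% is within the 45%–50% exception band; checking compensating factors.
Override check — reserves: 7.8 mo (short of 9); score: 755 (ok).
Override conditions not both satisfied; exception does not apply.

Denied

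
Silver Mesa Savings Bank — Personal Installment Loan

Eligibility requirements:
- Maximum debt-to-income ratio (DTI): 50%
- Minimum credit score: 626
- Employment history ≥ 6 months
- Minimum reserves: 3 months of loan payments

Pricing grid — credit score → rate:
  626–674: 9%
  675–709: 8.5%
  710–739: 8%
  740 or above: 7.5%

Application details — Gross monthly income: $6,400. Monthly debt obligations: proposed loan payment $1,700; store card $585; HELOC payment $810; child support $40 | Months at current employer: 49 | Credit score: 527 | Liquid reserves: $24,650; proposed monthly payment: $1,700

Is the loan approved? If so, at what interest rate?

Denied

Credit score 527 < 626 (below minimum)
Liquid reserves cover 24,650/1,700 = 14.5 months — ≥ 3 required
Total monthly debts = (1,700 + 585 + 810 + 40) = 3,135. DTI: 3,135 ÷ 6,400 = 49%, within the 50% cap
Employment 49 ≥ 6 months
Not all requirements met → denied.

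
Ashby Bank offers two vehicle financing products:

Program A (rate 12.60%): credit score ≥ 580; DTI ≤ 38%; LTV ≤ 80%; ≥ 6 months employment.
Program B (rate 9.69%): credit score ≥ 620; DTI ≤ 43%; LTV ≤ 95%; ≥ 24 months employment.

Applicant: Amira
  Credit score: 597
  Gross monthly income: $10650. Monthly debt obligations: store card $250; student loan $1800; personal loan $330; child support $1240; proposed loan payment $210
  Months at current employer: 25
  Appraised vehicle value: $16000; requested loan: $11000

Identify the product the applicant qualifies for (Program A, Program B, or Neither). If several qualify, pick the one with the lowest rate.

Total debts = (250 + 1,800 + 330 + 1,240 + 210) = 3,830; DTI = 3,830/10,650 = 36%.
LTV = 11,000/16,000 = 68.8%.
Program A: score 597 ≥ 580; DTI 36% ≤ 38%; LTV 68.8% ≤ 80%; employment 25 ≥ 6 mo → qualifies.
Program B: score 597 < 620; DTI 36% ≤ 43%; LTV 68.8% ≤ 95%; employment 25 ≥ 24 mo → does not qualify.

Program A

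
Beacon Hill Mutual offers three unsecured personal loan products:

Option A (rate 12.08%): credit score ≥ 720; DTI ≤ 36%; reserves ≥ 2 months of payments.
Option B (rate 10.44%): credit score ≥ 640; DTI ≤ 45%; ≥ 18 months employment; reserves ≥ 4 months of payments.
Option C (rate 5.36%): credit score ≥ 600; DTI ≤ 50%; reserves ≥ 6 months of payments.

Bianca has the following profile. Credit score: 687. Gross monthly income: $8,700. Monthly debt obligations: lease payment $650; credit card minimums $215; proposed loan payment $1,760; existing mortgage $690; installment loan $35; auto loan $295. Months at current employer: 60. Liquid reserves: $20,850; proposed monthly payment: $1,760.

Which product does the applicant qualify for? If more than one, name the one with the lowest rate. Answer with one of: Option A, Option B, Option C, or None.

Option C

Total debts = (650 + 215 + 1,760 + 690 + 35 + 295) = 3,645; DTI = 3,645/8,700 = 41.9%.
Reserves = 20,850/1,760 = 11.8 months.
Option A: score 687 < 720; DTI 41.9% > 36%; reserves 11.8 ≥ 2 mo → does not qualify.
Option B: score 687 ≥ 640; DTI 41.9% ≤ 45%; employment 60 ≥ 18 mo; reserves 11.8 ≥ 4 mo → qualifies.
Option C: score 687 ≥ 600; DTI 41.9% ≤ 50%; reserves 11.8 ≥ 6 mo → qualifies.
Qualifying: Option B, Option C. Lowest rate is 5.36% → Option C.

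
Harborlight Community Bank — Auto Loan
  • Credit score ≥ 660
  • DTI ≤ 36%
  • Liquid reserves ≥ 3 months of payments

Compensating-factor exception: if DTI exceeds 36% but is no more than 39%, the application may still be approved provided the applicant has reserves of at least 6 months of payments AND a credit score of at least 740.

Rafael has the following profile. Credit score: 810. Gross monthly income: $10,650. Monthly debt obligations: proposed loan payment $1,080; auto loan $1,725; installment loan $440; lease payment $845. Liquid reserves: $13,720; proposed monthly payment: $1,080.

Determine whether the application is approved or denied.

Approved

Credit score 810 ≥ 660 (meets base)
Total debts = (1,080 + 1,725 + 440 + 845) = 4,090. DTI = 4,090/10,650 = 38.4% > 36% — standard DTI limit exceeded.
Reserves: 13,720 ÷ 1,080 = 12.7 months (meets 3-month minimum)
DTI 38.4% is within the 36%–39% exception band; checking compensating factors.
Reserves 12.7 ≥ 6 months; credit score 810 ≥ 740.
Both compensating conditions met → exception applies.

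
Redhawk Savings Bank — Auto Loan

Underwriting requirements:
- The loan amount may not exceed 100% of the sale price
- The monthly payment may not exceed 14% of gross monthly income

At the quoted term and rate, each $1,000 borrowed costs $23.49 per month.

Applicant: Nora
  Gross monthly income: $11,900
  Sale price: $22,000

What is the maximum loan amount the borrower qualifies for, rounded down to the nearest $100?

$22,000

Payment cap: 14% × $11,900 = $1,666/month.
At $23.49 per $1,000, that supports 1,666/23.49 × 1,000 ≈ $70,923 → $70,900.
LTV cap: 100% × $22,000 = $22,000 → $22,000.
Binding constraint: loan-to-value.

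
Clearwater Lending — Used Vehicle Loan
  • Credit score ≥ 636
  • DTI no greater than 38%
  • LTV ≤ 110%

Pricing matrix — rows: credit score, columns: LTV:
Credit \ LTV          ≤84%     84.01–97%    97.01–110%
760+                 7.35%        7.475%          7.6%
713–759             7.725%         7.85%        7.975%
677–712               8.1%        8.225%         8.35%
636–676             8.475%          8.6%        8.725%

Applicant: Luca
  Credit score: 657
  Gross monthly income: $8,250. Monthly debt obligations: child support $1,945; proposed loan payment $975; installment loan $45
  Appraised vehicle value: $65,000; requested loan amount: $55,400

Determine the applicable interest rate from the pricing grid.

8.6%

Credit score 657 ≥ 636; Total monthly debts = (1,945 + 975 + 45) = 2,965. DTI: 2,965 ÷ 8,250 = 35.9%, within the 38% cap
Loan-to-value = 55,400/65,000 = 85.2% — pass (110% max)
Credit 657 → row 636–676; LTV 85.2% → column 84.01–97%. Grid cell → 8.6%.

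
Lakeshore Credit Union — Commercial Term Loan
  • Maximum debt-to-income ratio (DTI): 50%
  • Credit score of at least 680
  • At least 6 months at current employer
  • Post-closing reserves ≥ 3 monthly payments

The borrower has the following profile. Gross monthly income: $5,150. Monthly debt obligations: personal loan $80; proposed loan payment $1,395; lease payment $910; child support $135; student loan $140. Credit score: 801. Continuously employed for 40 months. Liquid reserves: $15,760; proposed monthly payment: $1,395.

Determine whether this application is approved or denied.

Denied

Total monthly debts = (80 + 1,395 + 910 + 135 + 140) = 2,660. DTI: 2,660 ÷ 5,150 = 51.7%, exceeds the 50% cap
Credit score 801 ≥ 680 (meets)
Employment 40 ≥ 6 months
Reserves = 15,760/1,395 = 11.3 months ≥ 3
Fails on DTI.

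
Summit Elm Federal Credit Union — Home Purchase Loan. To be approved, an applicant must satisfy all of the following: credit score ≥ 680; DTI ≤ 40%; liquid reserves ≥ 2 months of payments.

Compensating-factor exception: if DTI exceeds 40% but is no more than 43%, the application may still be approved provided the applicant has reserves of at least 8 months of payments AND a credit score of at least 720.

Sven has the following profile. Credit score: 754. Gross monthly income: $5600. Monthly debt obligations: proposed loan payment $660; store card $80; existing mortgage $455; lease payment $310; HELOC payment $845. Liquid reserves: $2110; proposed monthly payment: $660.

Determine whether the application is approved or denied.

Denied

Credit score 754 ≥ 680 (meets base)
Total debts = (660 + 80 + 455 + 310 + 845) = 2,350. DTI = 2,350/5,600 = 42% > 40% — standard DTI limit exceeded.
Liquid reserves cover 2,110/660 = 3.2 months — ≥ 2 required
DTI 42% is within the 40%–43% exception band; checking compensating factors.
Override check — reserves: 3.2 mo (short of 8); score: 754 (ok).
Override conditions not both satisfied; exception does not apply.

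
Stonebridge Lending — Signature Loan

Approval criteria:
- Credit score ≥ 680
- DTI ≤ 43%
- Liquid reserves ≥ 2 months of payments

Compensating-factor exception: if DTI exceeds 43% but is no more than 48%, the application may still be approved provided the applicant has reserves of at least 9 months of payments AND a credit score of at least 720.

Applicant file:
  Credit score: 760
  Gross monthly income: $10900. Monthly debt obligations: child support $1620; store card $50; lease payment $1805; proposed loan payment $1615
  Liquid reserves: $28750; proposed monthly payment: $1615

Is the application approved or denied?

Approved

Credit score 760 ≥ 680 (meets base)
Total debts = (1,620 + 50 + 1,805 + 1,615) = 5,090. DTI = 5,090/10,900 = 46.7% > 43% — standard DTI limit exceeded.
Reserves: 28,750 ÷ 1,615 = 17.8 months (meets 2-month minimum)
DTI 46.7% is within the 43%–48% exception band; checking compensating factors.
Reserves 17.8 ≥ 9 months; credit score 760 ≥ 720.
Both override conditions satisfied; DTI exception granted.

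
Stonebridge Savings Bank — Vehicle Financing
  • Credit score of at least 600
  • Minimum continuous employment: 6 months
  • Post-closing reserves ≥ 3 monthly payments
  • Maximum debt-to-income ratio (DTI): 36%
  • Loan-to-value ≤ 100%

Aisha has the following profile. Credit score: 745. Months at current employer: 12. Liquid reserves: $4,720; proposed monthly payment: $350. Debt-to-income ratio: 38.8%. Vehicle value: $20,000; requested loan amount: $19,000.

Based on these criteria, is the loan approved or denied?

Credit score 745 ≥ 600 (meets)
Employment 12 ≥ 6 months
Reserves = 4,720/350 = 13.5 months ≥ 3
Debt-to-income 38.8% vs 36% cap — fail
LTV = 19,000/20,000 = 95% ≤ 100%
Fails on DTI.

Denied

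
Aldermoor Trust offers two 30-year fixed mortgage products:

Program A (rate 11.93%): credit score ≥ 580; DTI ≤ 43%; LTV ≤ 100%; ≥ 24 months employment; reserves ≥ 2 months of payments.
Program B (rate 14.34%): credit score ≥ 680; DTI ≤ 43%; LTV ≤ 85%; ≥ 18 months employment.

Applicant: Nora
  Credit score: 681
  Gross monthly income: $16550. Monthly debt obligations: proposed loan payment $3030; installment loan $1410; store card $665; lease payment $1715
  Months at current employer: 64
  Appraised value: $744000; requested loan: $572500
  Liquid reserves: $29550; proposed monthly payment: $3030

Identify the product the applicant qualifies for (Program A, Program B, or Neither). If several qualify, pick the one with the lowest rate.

Program A

Total debts = (3,030 + 1,410 + 665 + 1,715) = 6,820; DTI = 6,820/16,550 = 41.2%.
LTV = 572,500/744,000 = 76.9%.
Reserves = 29,550/3,030 = 9.8 months.
Program A: score 681 ≥ 580; DTI 41.2% ≤ 43%; LTV 76.9% ≤ 100%; employment 64 ≥ 24 mo; reserves 9.8 ≥ 2 mo → qualifies.
Program B: score 681 ≥ 680; DTI 41.2% ≤ 43%; LTV 76.9% ≤ 85%; employment 64 ≥ 18 mo → qualifies.
Qualifying: Program A, Program B. Lowest rate is 11.93% → Program A.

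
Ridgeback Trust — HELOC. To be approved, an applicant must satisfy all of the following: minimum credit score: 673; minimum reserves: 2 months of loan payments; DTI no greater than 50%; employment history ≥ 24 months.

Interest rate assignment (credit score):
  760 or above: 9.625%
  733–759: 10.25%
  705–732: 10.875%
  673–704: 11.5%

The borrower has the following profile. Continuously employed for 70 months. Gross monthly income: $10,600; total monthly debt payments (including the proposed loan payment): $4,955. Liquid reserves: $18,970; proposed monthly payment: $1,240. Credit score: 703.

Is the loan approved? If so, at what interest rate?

Credit score 703 ≥ 673 (meets minimum)
Reserves = 18,970/1,240 = 15.3 months ≥ 2
DTI = 4,955/10,600 = 46.7% ≤ 50%
Employment 70 ≥ 24 months
All requirements met. Score 703 falls in the 673–704 tier → 11.5%.

Approved at 11.5%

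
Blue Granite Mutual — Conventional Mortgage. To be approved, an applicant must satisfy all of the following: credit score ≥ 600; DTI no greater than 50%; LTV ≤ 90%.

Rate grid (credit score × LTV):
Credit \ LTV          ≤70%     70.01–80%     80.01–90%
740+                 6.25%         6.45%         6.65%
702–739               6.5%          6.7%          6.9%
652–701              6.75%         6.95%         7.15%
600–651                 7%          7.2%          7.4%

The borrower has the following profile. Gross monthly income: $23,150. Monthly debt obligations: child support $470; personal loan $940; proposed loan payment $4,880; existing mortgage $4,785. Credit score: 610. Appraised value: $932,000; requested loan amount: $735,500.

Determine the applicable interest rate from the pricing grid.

Credit score 610 ≥ 600; Total monthly debts = (470 + 940 + 4,880 + 4,785) = 11,075. DTI: 11,075 ÷ 23,150 = 47.8%, within the 50% cap
LTV: 735,500 ÷ 932,000 = 78.9%, within 90% cap
Score 610 is in the 600–651 band; LTV 78.9% is in the 70.01–80% band → 7.2%.

7.2%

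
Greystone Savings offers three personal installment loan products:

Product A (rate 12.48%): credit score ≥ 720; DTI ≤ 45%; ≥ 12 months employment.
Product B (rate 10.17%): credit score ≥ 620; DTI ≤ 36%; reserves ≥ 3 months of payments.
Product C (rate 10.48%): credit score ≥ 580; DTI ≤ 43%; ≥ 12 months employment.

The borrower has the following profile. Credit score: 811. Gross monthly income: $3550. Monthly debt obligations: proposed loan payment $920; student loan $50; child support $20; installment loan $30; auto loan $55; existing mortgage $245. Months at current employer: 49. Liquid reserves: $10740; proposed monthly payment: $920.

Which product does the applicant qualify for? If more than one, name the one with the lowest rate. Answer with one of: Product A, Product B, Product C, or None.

Total debts = (920 + 50 + 20 + 30 + 55 + 245) = 1,320; DTI = 1,320/3,550 = 37.2%.
Reserves = 10,740/920 = 11.7 months.
Product A: score 811 ≥ 720; DTI 37.2% ≤ 45%; employment 49 ≥ 12 mo → qualifies.
Product B: score 811 ≥ 620; DTI 37.2% > 36%; reserves 11.7 ≥ 3 mo → does not qualify.
Product C: score 811 ≥ 580; DTI 37.2% ≤ 43%; employment 49 ≥ 12 mo → qualifies.
Qualifying: Product A, Product C. Lowest rate is 10.48% → Product C.

Product C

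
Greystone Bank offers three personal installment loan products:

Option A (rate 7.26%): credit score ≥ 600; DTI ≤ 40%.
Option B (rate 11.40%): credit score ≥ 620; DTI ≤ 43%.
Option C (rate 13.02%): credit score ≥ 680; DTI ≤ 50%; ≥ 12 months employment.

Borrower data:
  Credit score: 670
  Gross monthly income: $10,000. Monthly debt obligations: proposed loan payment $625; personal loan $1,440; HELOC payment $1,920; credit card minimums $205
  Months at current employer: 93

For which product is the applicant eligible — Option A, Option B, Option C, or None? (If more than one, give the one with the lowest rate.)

Option B

Total debts = (625 + 1,440 + 1,920 + 205) = 4,190; DTI = 4,190/10,000 = 41.9%.
Option A: score 670 ≥ 600; DTI 41.9% > 40% → does not qualify.
Option B: score 670 ≥ 620; DTI 41.9% ≤ 43% → qualifies.
Option C: score 670 < 680; DTI 41.9% ≤ 50%; employment 93 ≥ 12 mo → does not qualify.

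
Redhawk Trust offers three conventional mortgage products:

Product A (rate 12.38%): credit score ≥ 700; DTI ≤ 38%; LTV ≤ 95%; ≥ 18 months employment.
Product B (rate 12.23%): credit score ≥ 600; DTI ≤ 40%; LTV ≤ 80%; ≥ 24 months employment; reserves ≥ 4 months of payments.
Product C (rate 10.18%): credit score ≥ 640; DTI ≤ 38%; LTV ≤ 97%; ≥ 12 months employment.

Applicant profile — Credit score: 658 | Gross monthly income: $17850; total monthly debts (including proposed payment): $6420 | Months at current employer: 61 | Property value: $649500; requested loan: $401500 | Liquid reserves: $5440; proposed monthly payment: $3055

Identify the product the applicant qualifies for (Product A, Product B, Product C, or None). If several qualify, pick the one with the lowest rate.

DTI = 6,420/17,850 = 36%.
LTV = 401,500/649,500 = 61.8%.
Reserves = 5,440/3,055 = 1.8 months.
Product A: score 658 < 700; DTI 36% ≤ 38%; LTV 61.8% ≤ 95%; employment 61 ≥ 18 mo → does not qualify.
Product B: score 658 ≥ 600; DTI 36% ≤ 40%; LTV 61.8% ≤ 80%; employment 61 ≥ 24 mo; reserves 1.8 < 4 mo → does not qualify.
Product C: score 658 ≥ 640; DTI 36% ≤ 38%; LTV 61.8% ≤ 97%; employment 61 ≥ 12 mo → qualifies.

Product C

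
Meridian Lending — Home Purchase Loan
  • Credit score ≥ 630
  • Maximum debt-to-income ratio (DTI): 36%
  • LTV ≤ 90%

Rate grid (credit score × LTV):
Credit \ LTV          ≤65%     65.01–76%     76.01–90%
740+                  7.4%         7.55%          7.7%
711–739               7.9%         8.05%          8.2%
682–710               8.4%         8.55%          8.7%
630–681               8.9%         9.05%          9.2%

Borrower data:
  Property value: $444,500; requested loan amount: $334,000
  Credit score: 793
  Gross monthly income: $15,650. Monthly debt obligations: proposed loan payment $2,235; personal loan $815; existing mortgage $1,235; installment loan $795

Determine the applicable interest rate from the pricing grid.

7.55%

Credit score 793 ≥ 630; Total monthly debts = (2,235 + 815 + 1,235 + 795) = 5,080. Debt-to-income = 5,080/15,650 = 32.5% — meets 36% limit
Loan-to-value = 334,000/444,500 = 75.1% — pass (90% max)
Credit 793 → row 740+; LTV 75.1% → column 65.01–76%. Grid cell → 7.55%.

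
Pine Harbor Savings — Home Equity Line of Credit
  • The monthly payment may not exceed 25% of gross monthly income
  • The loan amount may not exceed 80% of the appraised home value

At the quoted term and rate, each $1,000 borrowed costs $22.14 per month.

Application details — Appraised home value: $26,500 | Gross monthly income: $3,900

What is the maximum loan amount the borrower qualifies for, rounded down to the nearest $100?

$21,200

Payment cap: 25% × $3,900 = $975/month.
At $22.14 per $1,000, that supports 975/22.14 × 1,000 ≈ $44,037 → $44,000.
LTV cap: 80% × $26,500 = $21,200 → $21,200.
Binding constraint: loan-to-value.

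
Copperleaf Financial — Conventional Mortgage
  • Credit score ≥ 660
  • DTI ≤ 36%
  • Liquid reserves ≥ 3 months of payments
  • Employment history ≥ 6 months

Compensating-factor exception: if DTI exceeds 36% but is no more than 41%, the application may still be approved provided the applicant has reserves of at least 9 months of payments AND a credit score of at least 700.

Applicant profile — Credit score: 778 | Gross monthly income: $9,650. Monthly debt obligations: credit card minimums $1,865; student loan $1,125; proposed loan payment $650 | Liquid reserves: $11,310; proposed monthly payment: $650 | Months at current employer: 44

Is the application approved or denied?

Credit score 778 ≥ 660 (meets base)
Total debts = (1,865 + 1,125 + 650) = 3,640. DTI: 3,640 ÷ 9,650 = 37.7%, over the 36% base limit.
Reserves = 11,310/650 = 17.4 months ≥ 3
Employment 44 ≥ 6 months
DTI 37.7% is within the 36%–41% exception band; checking compensating factors.
Override check — reserves: 17.4 mo (ok); score: 778 (ok).
Both compensating conditions met → exception applies.

Approved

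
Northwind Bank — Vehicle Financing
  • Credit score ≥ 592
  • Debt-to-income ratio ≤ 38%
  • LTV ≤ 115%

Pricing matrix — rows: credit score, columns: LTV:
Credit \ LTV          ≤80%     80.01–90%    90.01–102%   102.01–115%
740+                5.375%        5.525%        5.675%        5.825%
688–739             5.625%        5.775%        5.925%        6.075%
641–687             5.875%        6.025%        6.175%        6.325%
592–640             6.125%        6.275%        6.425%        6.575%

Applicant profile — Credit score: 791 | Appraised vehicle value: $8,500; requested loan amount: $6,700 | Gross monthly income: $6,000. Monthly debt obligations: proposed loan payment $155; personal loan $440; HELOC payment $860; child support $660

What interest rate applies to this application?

Credit score 791 ≥ 592; Total monthly debts = (155 + 440 + 860 + 660) = 2,115. DTI: 2,115 ÷ 6,000 = 35.2%, within the 38% cap
LTV = 6,700/8,500 = 78.8% ≤ 115%
Row: 791 falls in 740+. Column: 78.8% falls in ≤80%. Rate = 5.375%.

5.375%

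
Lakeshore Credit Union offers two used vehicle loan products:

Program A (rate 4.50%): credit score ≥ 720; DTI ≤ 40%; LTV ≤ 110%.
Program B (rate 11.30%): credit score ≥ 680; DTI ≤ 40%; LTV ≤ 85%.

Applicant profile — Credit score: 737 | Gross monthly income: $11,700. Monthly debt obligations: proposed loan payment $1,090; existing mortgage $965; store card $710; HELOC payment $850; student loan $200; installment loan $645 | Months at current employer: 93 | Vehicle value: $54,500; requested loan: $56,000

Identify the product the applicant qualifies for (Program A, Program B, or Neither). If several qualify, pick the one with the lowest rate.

Program A

Total debts = (1,090 + 965 + 710 + 850 + 200 + 645) = 4,460; DTI = 4,460/11,700 = 38.1%.
LTV = 56,000/54,500 = 102.8%.
Program A: score 737 ≥ 720; DTI 38.1% ≤ 40%; LTV 102.8% ≤ 110% → qualifies.
Program B: score 737 ≥ 680; DTI 38.1% ≤ 40%; LTV 102.8% > 85% → does not qualify.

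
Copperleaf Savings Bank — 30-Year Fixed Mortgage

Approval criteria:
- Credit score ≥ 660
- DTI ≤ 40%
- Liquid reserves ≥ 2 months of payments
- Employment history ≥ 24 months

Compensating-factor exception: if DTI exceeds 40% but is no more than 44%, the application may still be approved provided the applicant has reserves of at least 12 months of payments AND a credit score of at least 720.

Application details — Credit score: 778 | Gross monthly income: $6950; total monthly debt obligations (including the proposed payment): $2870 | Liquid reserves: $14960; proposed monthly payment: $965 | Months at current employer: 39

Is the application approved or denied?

Approved

Credit score 778 ≥ 660 (meets base)
DTI: 2,870 ÷ 6,950 = 41.3%, over the 40% base limit.
Liquid reserves cover 14,960/965 = 15.5 months — ≥ 2 required
Employment 39 ≥ 24 months
41.3% falls in the override range (40%–44%), so the compensating-factor test applies.
Override check — reserves: 15.5 mo (ok); score: 778 (ok).
Both override conditions satisfied; DTI exception granted.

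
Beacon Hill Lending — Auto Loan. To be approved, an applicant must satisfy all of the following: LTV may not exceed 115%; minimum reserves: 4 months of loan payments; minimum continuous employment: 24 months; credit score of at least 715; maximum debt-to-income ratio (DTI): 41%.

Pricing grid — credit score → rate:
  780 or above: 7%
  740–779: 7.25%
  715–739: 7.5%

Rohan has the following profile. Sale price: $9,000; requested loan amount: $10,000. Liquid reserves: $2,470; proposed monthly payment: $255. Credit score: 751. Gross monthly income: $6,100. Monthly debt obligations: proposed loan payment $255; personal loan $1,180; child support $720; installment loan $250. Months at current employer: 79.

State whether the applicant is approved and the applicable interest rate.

Approved at 7.25%

Credit score 751 ≥ 715 (meets minimum)
Loan-to-value = 10,000/9,000 = 111.1% — pass (115% max)
Employment 79 ≥ 24 months
Total monthly debts = (255 + 1,180 + 720 + 250) = 2,405. DTI = 2,405/6,100 = 39.4% ≤ 41%
Reserves: 2,470 ÷ 255 = 9.7 months (meets 4-month minimum)
All requirements met. Score 751 falls in the 740–779 tier → 7.25%.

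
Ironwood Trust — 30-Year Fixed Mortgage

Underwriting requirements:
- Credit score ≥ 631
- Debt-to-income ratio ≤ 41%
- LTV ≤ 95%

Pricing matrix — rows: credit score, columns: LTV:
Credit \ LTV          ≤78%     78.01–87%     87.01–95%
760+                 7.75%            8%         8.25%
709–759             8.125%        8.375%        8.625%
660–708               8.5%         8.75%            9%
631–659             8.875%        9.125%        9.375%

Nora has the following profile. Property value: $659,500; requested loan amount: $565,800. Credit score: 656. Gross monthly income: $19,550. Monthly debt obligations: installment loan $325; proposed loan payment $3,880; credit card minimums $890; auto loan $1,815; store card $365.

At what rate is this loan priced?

9.125%

Credit score 656 ≥ 631; Total monthly debts = (325 + 3,880 + 890 + 1,815 + 365) = 7,275. Debt-to-income = 7,275/19,550 = 37.2% — meets 41% limit
LTV = 565,800/659,500 = 85.8% ≤ 95%
Row: 656 falls in 631–659. Column: 85.8% falls in 78.01–87%. Rate = 9.125%.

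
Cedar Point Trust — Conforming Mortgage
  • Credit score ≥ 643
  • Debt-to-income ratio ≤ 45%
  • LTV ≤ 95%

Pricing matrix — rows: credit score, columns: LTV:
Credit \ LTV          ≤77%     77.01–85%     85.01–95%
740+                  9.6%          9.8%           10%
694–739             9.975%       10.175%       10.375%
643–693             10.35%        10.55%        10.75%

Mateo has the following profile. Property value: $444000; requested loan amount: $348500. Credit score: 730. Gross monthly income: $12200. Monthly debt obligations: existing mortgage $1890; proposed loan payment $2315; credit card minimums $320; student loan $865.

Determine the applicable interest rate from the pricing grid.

10.175%

Credit score 730 ≥ 643; Total monthly debts = (1,890 + 2,315 + 320 + 865) = 5,390. Debt-to-income = 5,390/12,200 = 44.2% — meets 45% limit
LTV: 348,500 ÷ 444,000 = 78.5%, within 95% cap
Credit 730 → row 694–739; LTV 78.5% → column 77.01–85%. Grid cell → 10.175%.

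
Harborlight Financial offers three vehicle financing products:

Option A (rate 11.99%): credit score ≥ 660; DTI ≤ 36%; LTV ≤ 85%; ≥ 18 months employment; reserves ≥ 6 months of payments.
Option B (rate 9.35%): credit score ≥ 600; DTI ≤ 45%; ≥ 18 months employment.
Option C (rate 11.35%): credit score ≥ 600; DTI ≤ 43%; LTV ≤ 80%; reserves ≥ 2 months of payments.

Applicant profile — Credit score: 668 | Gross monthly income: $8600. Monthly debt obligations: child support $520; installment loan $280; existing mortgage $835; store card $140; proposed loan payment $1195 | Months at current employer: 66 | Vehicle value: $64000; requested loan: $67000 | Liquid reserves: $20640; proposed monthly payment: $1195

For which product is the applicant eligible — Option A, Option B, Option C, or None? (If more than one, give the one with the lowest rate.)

Total debts = (520 + 280 + 835 + 140 + 1,195) = 2,970; DTI = 2,970/8,600 = 34.5%.
LTV = 67,000/64,000 = 104.7%.
Reserves = 20,640/1,195 = 17.3 months.
Option A: score 668 ≥ 660; DTI 34.5% ≤ 36%; LTV 104.7% > 85%; employment 66 ≥ 18 mo; reserves 17.3 ≥ 6 mo → does not qualify.
Option B: score 668 ≥ 600; DTI 34.5% ≤ 45%; employment 66 ≥ 18 mo → qualifies.
Option C: score 668 ≥ 600; DTI 34.5% ≤ 43%; LTV 104.7% > 80%; reserves 17.3 ≥ 2 mo → does not qualify.

Option B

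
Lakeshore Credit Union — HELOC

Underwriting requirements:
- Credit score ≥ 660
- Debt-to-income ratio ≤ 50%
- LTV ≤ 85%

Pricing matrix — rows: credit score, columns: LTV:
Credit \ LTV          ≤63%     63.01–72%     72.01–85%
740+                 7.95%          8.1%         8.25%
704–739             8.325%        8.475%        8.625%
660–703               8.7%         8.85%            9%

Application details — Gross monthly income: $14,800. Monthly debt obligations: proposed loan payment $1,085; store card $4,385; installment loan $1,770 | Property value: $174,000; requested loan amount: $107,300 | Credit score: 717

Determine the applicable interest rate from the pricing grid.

8.325%

Credit score 717 ≥ 660; Total monthly debts = (1,085 + 4,385 + 1,770) = 7,240. DTI = 7,240/14,800 = 48.9% ≤ 50%
LTV = 107,300/174,000 = 61.7% ≤ 85%
Row: 717 falls in 704–739. Column: 61.7% falls in ≤63%. Rate = 8.325%.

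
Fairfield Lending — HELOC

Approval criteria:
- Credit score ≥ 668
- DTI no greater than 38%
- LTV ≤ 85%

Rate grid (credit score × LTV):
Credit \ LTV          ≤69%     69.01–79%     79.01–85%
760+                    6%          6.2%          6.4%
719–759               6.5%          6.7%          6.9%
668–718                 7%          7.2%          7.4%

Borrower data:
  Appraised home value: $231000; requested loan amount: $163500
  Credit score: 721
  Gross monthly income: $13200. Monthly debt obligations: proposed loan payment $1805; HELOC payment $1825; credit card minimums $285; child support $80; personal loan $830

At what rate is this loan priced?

6.7%

Credit score 721 ≥ 668; Total monthly debts = (1,805 + 1,825 + 285 + 80 + 830) = 4,825. DTI: 4,825 ÷ 13,200 = 36.6%, within the 38% cap
LTV = 163,500/231,000 = 70.8% ≤ 85%
Credit 721 → row 719–759; LTV 70.8% → column 69.01–79%. Grid cell → 6.7%.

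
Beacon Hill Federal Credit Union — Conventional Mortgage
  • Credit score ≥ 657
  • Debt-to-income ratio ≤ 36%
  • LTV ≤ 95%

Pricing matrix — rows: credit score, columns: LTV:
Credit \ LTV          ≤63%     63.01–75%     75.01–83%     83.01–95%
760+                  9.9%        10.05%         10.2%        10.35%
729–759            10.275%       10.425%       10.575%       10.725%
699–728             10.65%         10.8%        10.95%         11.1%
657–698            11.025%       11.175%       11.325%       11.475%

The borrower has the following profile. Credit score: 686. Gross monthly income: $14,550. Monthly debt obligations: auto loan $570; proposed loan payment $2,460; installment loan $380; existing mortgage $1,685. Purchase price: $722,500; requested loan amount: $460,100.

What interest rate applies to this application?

11.175%

Credit score 686 ≥ 657; Total monthly debts = (570 + 2,460 + 380 + 1,685) = 5,095. Debt-to-income = 5,095/14,550 = 35% — meets 36% limit
LTV = 460,100/722,500 = 63.7% ≤ 95%
Credit 686 → row 657–698; LTV 63.7% → column 63.01–75%. Grid cell → 11.175%.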